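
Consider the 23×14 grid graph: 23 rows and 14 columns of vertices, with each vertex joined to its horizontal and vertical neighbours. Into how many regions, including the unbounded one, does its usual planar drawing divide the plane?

The grid has V = 23·14 = 322 vertices and E = 23·13 + 14·22 = 607 edges.
F = 2 − V + E = 2 − 322 + 607 = 287.

287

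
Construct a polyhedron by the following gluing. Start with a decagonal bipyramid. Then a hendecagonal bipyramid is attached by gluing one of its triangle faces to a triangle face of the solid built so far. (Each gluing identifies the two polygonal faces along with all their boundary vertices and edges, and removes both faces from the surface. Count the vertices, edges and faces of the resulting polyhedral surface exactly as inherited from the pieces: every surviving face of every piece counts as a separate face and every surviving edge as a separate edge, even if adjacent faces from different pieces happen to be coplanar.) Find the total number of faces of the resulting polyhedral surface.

A decagonal bipyramid: V=12, E=30, F=20.
Attach a hendecagonal bipyramid (V=13, E=33, F=22) along a 3-gon: merge 3 vertices and 3 edges, delete both glued faces → V=22, E=60, F=40.
Check: V − E + F = 22 − 60 + 40 = 2.

40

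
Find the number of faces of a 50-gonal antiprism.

102

An antiprism on an n-gon has two n-gon caps and 2n triangles: V = 2·50 = 100, E = 4·50 = 200, F = 2·50 + 2 = 102.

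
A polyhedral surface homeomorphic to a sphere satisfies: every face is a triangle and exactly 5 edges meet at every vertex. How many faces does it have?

20

Each face has 3 edges and each edge borders two faces, so 2E = 3F.
Each vertex has degree 5, so 5V = 2E and hence V = 3F/5.
Euler: V − E + F = 2 ⇒ (3F/5) − (3F/2) + F = 2.
Multiply by 10: (6 − 15 + 10)F = 20, i.e. 1F = 20.
So F = 20, E = 3·20/2 = 30, V = 3·20/5 = 12.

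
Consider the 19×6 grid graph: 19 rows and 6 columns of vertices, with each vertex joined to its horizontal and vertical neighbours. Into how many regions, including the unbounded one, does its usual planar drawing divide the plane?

91

The grid has V = 19·6 = 114 vertices and E = 19·5 + 6·18 = 203 edges.
F = 2 − V + E = 2 − 114 + 203 = 91.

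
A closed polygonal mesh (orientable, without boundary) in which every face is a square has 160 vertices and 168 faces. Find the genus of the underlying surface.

Every face is a square, so 2E = 4·168 = 672, giving E = 336.
χ = V − E + F = 160 − 336 + 168 = -8.
For a closed orientable surface χ = 2 − 2g, so g = (2 − (-8))/2 = 5.

5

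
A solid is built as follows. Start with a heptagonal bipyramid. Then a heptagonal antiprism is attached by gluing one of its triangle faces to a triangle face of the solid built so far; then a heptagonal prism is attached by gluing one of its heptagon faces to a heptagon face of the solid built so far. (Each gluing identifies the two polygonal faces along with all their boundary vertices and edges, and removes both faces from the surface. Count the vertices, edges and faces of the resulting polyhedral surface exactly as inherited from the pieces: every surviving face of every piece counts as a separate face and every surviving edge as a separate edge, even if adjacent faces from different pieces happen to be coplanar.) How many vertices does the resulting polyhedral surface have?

A heptagonal bipyramid: V=9, E=21, F=14.
Attach a heptagonal antiprism (V=14, E=28, F=16) along a 3-gon: merge 3 vertices and 3 edges, delete both glued faces → V=20, E=46, F=28.
Attach a heptagonal prism (V=14, E=21, F=9) along a 7-gon: merge 7 vertices and 7 edges, delete both glued faces → V=27, E=60, F=35.
Check: V − E + F = 27 − 60 + 35 = 2.

27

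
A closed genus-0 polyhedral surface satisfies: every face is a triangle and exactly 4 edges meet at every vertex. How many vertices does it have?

6

Each face has 3 edges and each edge borders two faces, so 2E = 3F.
Each vertex has degree 4, so 4V = 2E and hence V = 3F/4.
Euler: V − E + F = 2 ⇒ (3F/4) − (3F/2) + F = 2.
Multiply by 8: (6 − 12 + 8)F = 16, i.e. 2F = 16.
So F = 8, E = 3·8/2 = 12, V = 3·8/4 = 6.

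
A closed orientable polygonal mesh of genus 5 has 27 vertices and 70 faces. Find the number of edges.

For a closed orientable surface of genus 5, χ = 2 − 2·5 = -8.
E = V + F − (-8) = 27 + 70 − (-8) = 105.

105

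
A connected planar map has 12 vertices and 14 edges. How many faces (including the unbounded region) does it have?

Euler's formula for a connected plane graph: V − E + F = 2, so F = 2 − 12 + 14 = 4.

4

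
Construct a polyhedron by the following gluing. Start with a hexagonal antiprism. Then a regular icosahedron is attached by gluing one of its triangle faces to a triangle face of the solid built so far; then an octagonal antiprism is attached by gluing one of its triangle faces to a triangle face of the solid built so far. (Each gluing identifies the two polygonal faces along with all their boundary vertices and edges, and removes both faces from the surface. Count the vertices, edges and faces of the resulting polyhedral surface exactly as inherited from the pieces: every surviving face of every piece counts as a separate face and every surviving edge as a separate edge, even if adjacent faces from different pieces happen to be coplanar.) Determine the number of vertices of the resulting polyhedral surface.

34

A hexagonal antiprism: V=12, E=24, F=14.
Attach a regular icosahedron (V=12, E=30, F=20) along a 3-gon: merge 3 vertices and 3 edges, delete both glued faces → V=21, E=51, F=32.
Attach an octagonal antiprism (V=16, E=32, F=18) along a 3-gon: merge 3 vertices and 3 edges, delete both glued faces → V=34, E=80, F=48.
Check: V − E + F = 34 − 80 + 48 = 2.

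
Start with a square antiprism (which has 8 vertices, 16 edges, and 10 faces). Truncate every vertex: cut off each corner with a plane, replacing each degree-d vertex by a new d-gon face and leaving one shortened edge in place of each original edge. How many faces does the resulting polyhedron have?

Truncation replaces each original edge-end by a new vertex, so V′ = 2E = 32.
Each original edge survives, and each old vertex of degree d contributes d new edges; summing degrees gives Σd = 2E, so E′ = E + 2E = 3E = 48.
Each original face survives and each original vertex becomes one new face: F′ = F + V = 18.

18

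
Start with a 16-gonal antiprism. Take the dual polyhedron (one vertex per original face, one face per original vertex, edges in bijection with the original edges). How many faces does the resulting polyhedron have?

32

The base solid has V = 32, E = 64, F = 34.
The dual swaps V and F and preserves E: V′ = F = 34, E′ = E = 64, F′ = V = 32.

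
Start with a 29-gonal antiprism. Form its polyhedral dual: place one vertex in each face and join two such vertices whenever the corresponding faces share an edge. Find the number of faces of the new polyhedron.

The base solid has V = 58, E = 116, F = 60.
The dual swaps V and F and preserves E: V′ = F = 60, E′ = E = 116, F′ = V = 58.

58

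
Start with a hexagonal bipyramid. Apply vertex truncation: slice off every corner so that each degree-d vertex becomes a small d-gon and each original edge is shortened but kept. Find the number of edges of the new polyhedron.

The base solid has V = 8, E = 18, F = 12.
Truncation replaces each original edge-end by a new vertex, so V′ = 2E = 36.
Each original edge survives, and each old vertex of degree d contributes d new edges; summing degrees gives Σd = 2E, so E′ = E + 2E = 3E = 54.
Each original face survives and each original vertex becomes one new face: F′ = F + V = 20.

54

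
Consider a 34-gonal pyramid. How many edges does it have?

A pyramid on an n-gon base has one n-gon and n triangles: V = 34 + 1 = 35, E = 2·34 = 68, F = 34 + 1 = 35.
Check: V − E + F = 35 − 68 + 35 = 2.

68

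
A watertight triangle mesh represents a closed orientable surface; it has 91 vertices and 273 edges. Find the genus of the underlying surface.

1

Every face is a triangle and each edge borders two faces, so 3F = 2·273, giving F = 182.
χ = V − E + F = 91 − 273 + 182 = 0.
For a closed orientable surface χ = 2 − 2g, so g = (2 − (0))/2 = 1.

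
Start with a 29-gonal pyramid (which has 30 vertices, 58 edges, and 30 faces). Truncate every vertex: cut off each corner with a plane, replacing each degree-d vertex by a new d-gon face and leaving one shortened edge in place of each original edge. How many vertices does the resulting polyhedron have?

Truncation replaces each original edge-end by a new vertex, so V′ = 2E = 116.
Each original edge survives, and each old vertex of degree d contributes d new edges; summing degrees gives Σd = 2E, so E′ = E + 2E = 3E = 174.
Each original face survives and each original vertex becomes one new face: F′ = F + V = 60.

116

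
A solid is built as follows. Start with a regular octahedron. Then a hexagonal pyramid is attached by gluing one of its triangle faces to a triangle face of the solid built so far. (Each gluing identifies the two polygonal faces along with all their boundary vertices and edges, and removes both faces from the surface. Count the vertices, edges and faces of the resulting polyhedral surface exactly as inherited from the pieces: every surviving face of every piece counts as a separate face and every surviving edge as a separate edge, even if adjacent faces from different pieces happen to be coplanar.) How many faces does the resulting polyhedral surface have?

A regular octahedron: V=6, E=12, F=8.
Attach a hexagonal pyramid (V=7, E=12, F=7) along a 3-gon: merge 3 vertices and 3 edges, delete both glued faces → V=10, E=21, F=13.
Check: V − E + F = 10 − 21 + 13 = 2.

13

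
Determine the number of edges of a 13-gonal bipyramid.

39

A bipyramid over an n-gon has 2n triangular faces and n + 2 vertices: V = 13 + 2 = 15, E = 3·13 = 39, F = 2·13 = 26.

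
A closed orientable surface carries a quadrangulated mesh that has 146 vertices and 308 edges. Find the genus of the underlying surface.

5

Every face is a square and each edge borders two faces, so 4F = 2·308, giving F = 154.
χ = V − E + F = 146 − 308 + 154 = -8.
For a closed orientable surface χ = 2 − 2g, so g = (2 − (-8))/2 = 5.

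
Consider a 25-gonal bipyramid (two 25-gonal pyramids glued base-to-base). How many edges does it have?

75

A bipyramid over an n-gon has 2n triangular faces and n + 2 vertices: V = 25 + 2 = 27, E = 3·25 = 75, F = 2·25 = 50.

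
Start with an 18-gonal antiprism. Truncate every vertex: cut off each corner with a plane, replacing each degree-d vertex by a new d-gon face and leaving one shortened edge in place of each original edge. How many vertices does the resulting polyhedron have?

The base solid has V = 36, E = 72, F = 38.
Truncation replaces each original edge-end by a new vertex, so V′ = 2E = 144.
Each original edge survives, and each old vertex of degree d contributes d new edges; summing degrees gives Σd = 2E, so E′ = E + 2E = 3E = 216.
Each original face survives and each original vertex becomes one new face: F′ = F + V = 74.

144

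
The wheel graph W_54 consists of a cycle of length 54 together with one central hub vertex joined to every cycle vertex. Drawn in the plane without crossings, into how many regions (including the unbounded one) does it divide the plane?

W_54 has V = 54 + 1 = 55 vertices and E = 2·54 = 108 edges.
By Euler's formula F = 2 − V + E = 2 − 55 + 108 = 55.

55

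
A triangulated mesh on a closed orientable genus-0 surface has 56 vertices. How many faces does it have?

108

χ = 2 − 2·0 = 2, and every face is a triangle so 3F = 2E.
V − E + F = 2 with E = 3F/2 gives 56 − (3/2 − 1)·F = 2, so F = 108 and E = 162.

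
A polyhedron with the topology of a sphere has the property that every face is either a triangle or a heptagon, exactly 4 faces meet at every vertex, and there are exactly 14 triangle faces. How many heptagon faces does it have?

Let x be the number of heptagons; then F = 14 + x.
Edge–face incidences: 2E = 3·14 + 7·x = 42 + 7x.
Every vertex has degree 4, so 4V = 2E.
Euler: V − E + F = 2 ⇒ (2E)/4 − E + (14 + x) = 2.
Multiply by 8: 2·(2E) − 4·(2E) + 8·(14 + x) = 16, i.e. 112 + 8x − 2·(42 + 7x) = 16.
Collecting terms: −6x + 28 = 16, so −6x = −12, so x = 2.
Then 2E = 42 + 7·2 = 56, so E = 28, V = 2E/4 = 14, F = 14 + 2 = 16.

2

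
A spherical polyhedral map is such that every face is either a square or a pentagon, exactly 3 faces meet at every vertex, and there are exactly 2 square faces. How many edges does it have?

Let x be the number of pentagons; then F = 2 + x.
Edge–face incidences: 2E = 4·2 + 5·x = 8 + 5x.
Every vertex has degree 3, so 3V = 2E.
Euler: V − E + F = 2 ⇒ (2E)/3 − E + (2 + x) = 2.
Multiply by 6: 2·(2E) − 3·(2E) + 6·(2 + x) = 12, i.e. 12 + 6x − (8 + 5x) = 12.
Collecting terms: x + 4 = 12, so x = 8.
Then 2E = 8 + 5·8 = 48, so E = 24, V = 2E/3 = 16, F = 2 + 8 = 10.

24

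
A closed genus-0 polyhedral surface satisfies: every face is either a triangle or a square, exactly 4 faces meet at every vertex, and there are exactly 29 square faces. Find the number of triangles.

8

Let x be the number of triangles; then F = 29 + x.
Edge–face incidences: 2E = 4·29 + 3·x = 116 + 3x.
Every vertex has degree 4, so 4V = 2E.
Euler: V − E + F = 2 ⇒ (2E)/4 − E + (29 + x) = 2.
Multiply by 8: 2·(2E) − 4·(2E) + 8·(29 + x) = 16, i.e. 232 + 8x − 2·(116 + 3x) = 16.
Collecting terms: 2x = 16, so x = 8.
Then 2E = 116 + 3·8 = 140, so E = 70, V = 2E/4 = 35, F = 29 + 8 = 37.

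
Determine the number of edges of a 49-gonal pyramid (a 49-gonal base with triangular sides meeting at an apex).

98

A pyramid on an n-gon base has one n-gon and n triangles: V = 49 + 1 = 50, E = 2·49 = 98, F = 49 + 1 = 50.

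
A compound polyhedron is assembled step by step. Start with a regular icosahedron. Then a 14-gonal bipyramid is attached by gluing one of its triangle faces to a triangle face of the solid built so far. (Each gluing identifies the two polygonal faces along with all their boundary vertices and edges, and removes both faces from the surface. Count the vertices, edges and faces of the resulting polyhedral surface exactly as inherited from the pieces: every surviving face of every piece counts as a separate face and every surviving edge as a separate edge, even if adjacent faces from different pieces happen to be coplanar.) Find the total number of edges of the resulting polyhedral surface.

A regular icosahedron: V=12, E=30, F=20.
Attach a 14-gonal bipyramid (V=16, E=42, F=28) along a 3-gon: merge 3 vertices and 3 edges, delete both glued faces → V=25, E=69, F=46.
Check: V − E + F = 25 − 69 + 46 = 2.

69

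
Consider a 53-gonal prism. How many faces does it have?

55

A prism on an n-gon has two n-gon bases and n rectangular sides: V = 2·53 = 106, E = 3·53 = 159, F = 53 + 2 = 55.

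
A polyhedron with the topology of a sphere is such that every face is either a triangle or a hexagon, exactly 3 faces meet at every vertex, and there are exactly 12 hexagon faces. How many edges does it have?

42

Let x be the number of triangles; then F = 12 + x.
Edge–face incidences: 2E = 6·12 + 3·x = 72 + 3x.
Every vertex has degree 3, so 3V = 2E.
Euler: V − E + F = 2 ⇒ (2E)/3 − E + (12 + x) = 2.
Multiply by 6: 2·(2E) − 3·(2E) + 6·(12 + x) = 12, i.e. 72 + 6x − (72 + 3x) = 12.
Collecting terms: 3x = 12, so x = 4.
Then 2E = 72 + 3·4 = 84, so E = 42, V = 2E/3 = 28, F = 12 + 4 = 16.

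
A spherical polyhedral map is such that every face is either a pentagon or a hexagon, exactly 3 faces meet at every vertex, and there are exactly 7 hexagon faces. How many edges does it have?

51

Let x be the number of pentagons; then F = 7 + x.
Edge–face incidences: 2E = 6·7 + 5·x = 42 + 5x.
Every vertex has degree 3, so 3V = 2E.
Euler: V − E + F = 2 ⇒ (2E)/3 − E + (7 + x) = 2.
Multiply by 6: 2·(2E) − 3·(2E) + 6·(7 + x) = 12, i.e. 42 + 6x − (42 + 5x) = 12.
Collecting terms: x = 12.
Then 2E = 42 + 5·12 = 102, so E = 51, V = 2E/3 = 34, F = 7 + 12 = 19.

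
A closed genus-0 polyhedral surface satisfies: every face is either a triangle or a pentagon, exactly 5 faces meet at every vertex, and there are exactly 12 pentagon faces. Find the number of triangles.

80

Let x be the number of triangles; then F = 12 + x.
Edge–face incidences: 2E = 5·12 + 3·x = 60 + 3x.
Every vertex has degree 5, so 5V = 2E.
Euler: V − E + F = 2 ⇒ (2E)/5 − E + (12 + x) = 2.
Multiply by 10: 2·(2E) − 5·(2E) + 10·(12 + x) = 20, i.e. 120 + 10x − 3·(60 + 3x) = 20.
Collecting terms: x − 60 = 20, so x = 80.
Then 2E = 60 + 3·80 = 300, so E = 150, V = 2E/5 = 60, F = 12 + 80 = 92.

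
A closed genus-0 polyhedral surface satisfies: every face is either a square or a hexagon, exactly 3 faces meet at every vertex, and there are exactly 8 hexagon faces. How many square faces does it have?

6

Let x be the number of squares; then F = 8 + x.
Edge–face incidences: 2E = 6·8 + 4·x = 48 + 4x.
Every vertex has degree 3, so 3V = 2E.
Euler: V − E + F = 2 ⇒ (2E)/3 − E + (8 + x) = 2.
Multiply by 6: 2·(2E) − 3·(2E) + 6·(8 + x) = 12, i.e. 48 + 6x − (48 + 4x) = 12.
Collecting terms: 2x = 12, so x = 6.
Then 2E = 48 + 4·6 = 72, so E = 36, V = 2E/3 = 24, F = 8 + 6 = 14.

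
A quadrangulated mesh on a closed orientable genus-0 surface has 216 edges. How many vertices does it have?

χ = 2 − 2·0 = 2, and every face is a square so 4F = 2E.
F = 2E/4 = 108. Then V = 2 + E − F = 2 + 216 − 108 = 110.

110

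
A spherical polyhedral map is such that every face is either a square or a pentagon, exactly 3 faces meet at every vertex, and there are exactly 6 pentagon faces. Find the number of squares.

Let x be the number of squares; then F = 6 + x.
Edge–face incidences: 2E = 5·6 + 4·x = 30 + 4x.
Every vertex has degree 3, so 3V = 2E.
Euler: V − E + F = 2 ⇒ (2E)/3 − E + (6 + x) = 2.
Multiply by 6: 2·(2E) − 3·(2E) + 6·(6 + x) = 12, i.e. 36 + 6x − (30 + 4x) = 12.
Collecting terms: 2x + 6 = 12, so 2x = 6, so x = 3.
Then 2E = 30 + 4·3 = 42, so E = 21, V = 2E/3 = 14, F = 6 + 3 = 9.

3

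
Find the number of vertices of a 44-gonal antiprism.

88

An antiprism on an n-gon has two n-gon caps and 2n triangles: V = 2·44 = 88, E = 4·44 = 176, F = 2·44 + 2 = 90.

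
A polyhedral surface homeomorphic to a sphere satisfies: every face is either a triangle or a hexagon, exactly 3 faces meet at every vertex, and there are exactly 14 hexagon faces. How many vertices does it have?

32

Let x be the number of triangles; then F = 14 + x.
Edge–face incidences: 2E = 6·14 + 3·x = 84 + 3x.
Every vertex has degree 3, so 3V = 2E.
Euler: V − E + F = 2 ⇒ (2E)/3 − E + (14 + x) = 2.
Multiply by 6: 2·(2E) − 3·(2E) + 6·(14 + x) = 12, i.e. 84 + 6x − (84 + 3x) = 12.
Collecting terms: 3x = 12, so x = 4.
Then 2E = 84 + 3·4 = 96, so E = 48, V = 2E/3 = 32, F = 14 + 4 = 18.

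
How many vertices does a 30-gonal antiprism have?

60

An antiprism on an n-gon has two n-gon caps and 2n triangles: V = 2·30 = 60, E = 4·30 = 120, F = 2·30 + 2 = 62.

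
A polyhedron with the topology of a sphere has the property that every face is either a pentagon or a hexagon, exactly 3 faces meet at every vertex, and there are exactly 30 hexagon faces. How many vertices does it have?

80

Let x be the number of pentagons; then F = 30 + x.
Edge–face incidences: 2E = 6·30 + 5·x = 180 + 5x.
Every vertex has degree 3, so 3V = 2E.
Euler: V − E + F = 2 ⇒ (2E)/3 − E + (30 + x) = 2.
Multiply by 6: 2·(2E) − 3·(2E) + 6·(30 + x) = 12, i.e. 180 + 6x − (180 + 5x) = 12.
Collecting terms: x = 12.
Then 2E = 180 + 5·12 = 240, so E = 120, V = 2E/3 = 80, F = 30 + 12 = 42.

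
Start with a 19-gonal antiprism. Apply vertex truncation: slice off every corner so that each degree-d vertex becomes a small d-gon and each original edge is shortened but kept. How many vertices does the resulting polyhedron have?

The base solid has V = 38, E = 76, F = 40.
Truncation replaces each original edge-end by a new vertex, so V′ = 2E = 152.
Each original edge survives, and each old vertex of degree d contributes d new edges; summing degrees gives Σd = 2E, so E′ = E + 2E = 3E = 228.
Each original face survives and each original vertex becomes one new face: F′ = F + V = 78.

152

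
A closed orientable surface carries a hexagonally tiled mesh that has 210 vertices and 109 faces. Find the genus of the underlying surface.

Every face is a hexagon, so 2E = 6·109 = 654, giving E = 327.
χ = V − E + F = 210 − 327 + 109 = -8.
For a closed orientable surface χ = 2 − 2g, so g = (2 − (-8))/2 = 5.

5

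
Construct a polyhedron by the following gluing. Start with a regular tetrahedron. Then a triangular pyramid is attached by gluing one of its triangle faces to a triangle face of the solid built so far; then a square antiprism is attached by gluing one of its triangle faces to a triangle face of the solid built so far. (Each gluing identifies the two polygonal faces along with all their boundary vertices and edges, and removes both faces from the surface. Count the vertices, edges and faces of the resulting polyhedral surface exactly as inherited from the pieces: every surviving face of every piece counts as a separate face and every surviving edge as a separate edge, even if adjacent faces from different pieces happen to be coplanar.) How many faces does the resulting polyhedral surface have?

14

A regular tetrahedron: V=4, E=6, F=4.
Attach a triangular pyramid (V=4, E=6, F=4) along a 3-gon: merge 3 vertices and 3 edges, delete both glued faces → V=5, E=9, F=6.
Attach a square antiprism (V=8, E=16, F=10) along a 3-gon: merge 3 vertices and 3 edges, delete both glued faces → V=10, E=22, F=14.
Check: V − E + F = 10 − 22 + 14 = 2.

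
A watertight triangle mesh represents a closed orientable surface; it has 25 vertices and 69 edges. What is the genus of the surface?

Every face is a triangle and each edge borders two faces, so 3F = 2·69, giving F = 46.
χ = V − E + F = 25 − 69 + 46 = 2.
For a closed orientable surface χ = 2 − 2g, so g = (2 − (2))/2 = 0.

0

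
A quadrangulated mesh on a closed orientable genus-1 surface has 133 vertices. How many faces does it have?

133

χ = 2 − 2·1 = 0, and every face is a square so 4F = 2E.
V − E + F = 0 with E = 4F/2 gives 133 − (4/2 − 1)·F = 0, so F = 133 and E = 266.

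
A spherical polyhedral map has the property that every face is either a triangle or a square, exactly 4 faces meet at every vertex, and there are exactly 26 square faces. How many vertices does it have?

Let x be the number of triangles; then F = 26 + x.
Edge–face incidences: 2E = 4·26 + 3·x = 104 + 3x.
Every vertex has degree 4, so 4V = 2E.
Euler: V − E + F = 2 ⇒ (2E)/4 − E + (26 + x) = 2.
Multiply by 8: 2·(2E) − 4·(2E) + 8·(26 + x) = 16, i.e. 208 + 8x − 2·(104 + 3x) = 16.
Collecting terms: 2x = 16, so x = 8.
Then 2E = 104 + 3·8 = 128, so E = 64, V = 2E/4 = 32, F = 26 + 8 = 34.

32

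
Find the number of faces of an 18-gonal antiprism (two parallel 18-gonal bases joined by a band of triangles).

38

An antiprism on an n-gon has two n-gon caps and 2n triangles: V = 2·18 = 36, E = 4·18 = 72, F = 2·18 + 2 = 38.
Check: V − E + F = 36 − 72 + 38 = 2.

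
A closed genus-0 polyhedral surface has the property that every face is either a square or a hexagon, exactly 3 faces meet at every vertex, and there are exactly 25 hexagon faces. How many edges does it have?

87

Let x be the number of squares; then F = 25 + x.
Edge–face incidences: 2E = 6·25 + 4·x = 150 + 4x.
Every vertex has degree 3, so 3V = 2E.
Euler: V − E + F = 2 ⇒ (2E)/3 − E + (25 + x) = 2.
Multiply by 6: 2·(2E) − 3·(2E) + 6·(25 + x) = 12, i.e. 150 + 6x − (150 + 4x) = 12.
Collecting terms: 2x = 12, so x = 6.
Then 2E = 150 + 4·6 = 174, so E = 87, V = 2E/3 = 58, F = 25 + 6 = 31.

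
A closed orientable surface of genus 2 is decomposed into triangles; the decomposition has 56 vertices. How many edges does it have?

χ = 2 − 2·2 = -2, and every face is a triangle so 3F = 2E.
V − E + F = -2 with E = 3F/2 gives 56 − (3/2 − 1)·F = -2, so F = 116 and E = 174.

174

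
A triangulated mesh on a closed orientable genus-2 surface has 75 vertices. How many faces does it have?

χ = 2 − 2·2 = -2, and every face is a triangle so 3F = 2E.
V − E + F = -2 with E = 3F/2 gives 75 − (3/2 − 1)·F = -2, so F = 154 and E = 231.

154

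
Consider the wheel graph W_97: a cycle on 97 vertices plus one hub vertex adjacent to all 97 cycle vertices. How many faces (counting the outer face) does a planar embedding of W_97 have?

98

W_97 has V = 97 + 1 = 98 vertices and E = 2·97 = 194 edges.
By Euler's formula F = 2 − V + E = 2 − 98 + 194 = 98.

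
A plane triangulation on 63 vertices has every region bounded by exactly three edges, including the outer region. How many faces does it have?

122

In a plane triangulation 3F = 2E and V − E + F = 2, so F = 2V − 4 = 2·63 − 4 = 122.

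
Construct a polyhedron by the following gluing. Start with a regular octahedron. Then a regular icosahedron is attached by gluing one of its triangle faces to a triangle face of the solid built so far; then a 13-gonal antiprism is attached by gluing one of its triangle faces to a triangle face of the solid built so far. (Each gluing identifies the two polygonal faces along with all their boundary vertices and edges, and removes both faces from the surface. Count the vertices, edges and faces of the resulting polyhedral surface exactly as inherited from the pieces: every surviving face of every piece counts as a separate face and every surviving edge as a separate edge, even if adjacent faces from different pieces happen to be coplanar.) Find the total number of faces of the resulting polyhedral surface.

52

A regular octahedron: V=6, E=12, F=8.
Attach a regular icosahedron (V=12, E=30, F=20) along a 3-gon: merge 3 vertices and 3 edges, delete both glued faces → V=15, E=39, F=26.
Attach a 13-gonal antiprism (V=26, E=52, F=28) along a 3-gon: merge 3 vertices and 3 edges, delete both glued faces → V=38, E=88, F=52.
Check: V − E + F = 38 − 88 + 52 = 2.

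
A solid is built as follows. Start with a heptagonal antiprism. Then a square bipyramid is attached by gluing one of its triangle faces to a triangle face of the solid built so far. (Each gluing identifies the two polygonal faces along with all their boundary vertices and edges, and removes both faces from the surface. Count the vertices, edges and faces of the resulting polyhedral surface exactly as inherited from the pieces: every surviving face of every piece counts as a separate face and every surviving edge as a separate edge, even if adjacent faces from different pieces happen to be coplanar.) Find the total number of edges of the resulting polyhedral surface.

A heptagonal antiprism: V=14, E=28, F=16.
Attach a square bipyramid (V=6, E=12, F=8) along a 3-gon: merge 3 vertices and 3 edges, delete both glued faces → V=17, E=37, F=22.
Check: V − E + F = 17 − 37 + 22 = 2.

37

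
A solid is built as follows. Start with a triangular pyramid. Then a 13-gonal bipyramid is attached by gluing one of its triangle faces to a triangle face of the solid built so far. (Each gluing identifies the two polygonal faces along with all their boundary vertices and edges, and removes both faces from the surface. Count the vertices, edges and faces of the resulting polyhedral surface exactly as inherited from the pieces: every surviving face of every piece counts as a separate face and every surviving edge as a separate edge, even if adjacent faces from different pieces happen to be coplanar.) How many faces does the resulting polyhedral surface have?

A triangular pyramid: V=4, E=6, F=4.
Attach a 13-gonal bipyramid (V=15, E=39, F=26) along a 3-gon: merge 3 vertices and 3 edges, delete both glued faces → V=16, E=42, F=28.
Check: V − E + F = 16 − 42 + 28 = 2.

28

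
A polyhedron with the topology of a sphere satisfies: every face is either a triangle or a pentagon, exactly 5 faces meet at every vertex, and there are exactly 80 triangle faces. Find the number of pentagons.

12

Let x be the number of pentagons; then F = 80 + x.
Edge–face incidences: 2E = 3·80 + 5·x = 240 + 5x.
Every vertex has degree 5, so 5V = 2E.
Euler: V − E + F = 2 ⇒ (2E)/5 − E + (80 + x) = 2.
Multiply by 10: 2·(2E) − 5·(2E) + 10·(80 + x) = 20, i.e. 800 + 10x − 3·(240 + 5x) = 20.
Collecting terms: −5x + 80 = 20, so −5x = −60, so x = 12.
Then 2E = 240 + 5·12 = 300, so E = 150, V = 2E/5 = 60, F = 80 + 12 = 92.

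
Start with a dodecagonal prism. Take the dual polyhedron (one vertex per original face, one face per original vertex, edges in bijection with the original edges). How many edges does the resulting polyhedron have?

36

The base solid has V = 24, E = 36, F = 14.
The dual swaps V and F and preserves E: V′ = F = 14, E′ = E = 36, F′ = V = 24.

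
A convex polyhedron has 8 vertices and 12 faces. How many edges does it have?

Here V − E + F = 2.
E = V + F − (2) = 8 + 12 − (2) = 18.

18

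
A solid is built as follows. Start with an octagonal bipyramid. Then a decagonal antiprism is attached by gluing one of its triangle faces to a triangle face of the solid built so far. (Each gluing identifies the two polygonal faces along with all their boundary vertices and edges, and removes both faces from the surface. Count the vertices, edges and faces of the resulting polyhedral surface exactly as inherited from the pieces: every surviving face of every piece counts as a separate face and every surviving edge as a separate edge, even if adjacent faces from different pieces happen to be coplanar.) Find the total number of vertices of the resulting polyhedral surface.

An octagonal bipyramid: V=10, E=24, F=16.
Attach a decagonal antiprism (V=20, E=40, F=22) along a 3-gon: merge 3 vertices and 3 edges, delete both glued faces → V=27, E=61, F=36.
Check: V − E + F = 27 − 61 + 36 = 2.

27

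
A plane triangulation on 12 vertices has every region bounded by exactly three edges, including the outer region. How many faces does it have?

20

In a plane triangulation 3F = 2E and V − E + F = 2, so F = 2V − 4 = 2·12 − 4 = 20.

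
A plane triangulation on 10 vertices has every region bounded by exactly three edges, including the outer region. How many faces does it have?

16

In a plane triangulation 3F = 2E and V − E + F = 2, so F = 2V − 4 = 2·10 − 4 = 16.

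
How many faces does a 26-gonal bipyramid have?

52

A bipyramid over an n-gon has 2n triangular faces and n + 2 vertices: V = 26 + 2 = 28, E = 3·26 = 78, F = 2·26 = 52.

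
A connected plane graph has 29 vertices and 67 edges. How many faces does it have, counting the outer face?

40

Euler's formula for a connected plane graph: V − E + F = 2, so F = 2 − 29 + 67 = 40.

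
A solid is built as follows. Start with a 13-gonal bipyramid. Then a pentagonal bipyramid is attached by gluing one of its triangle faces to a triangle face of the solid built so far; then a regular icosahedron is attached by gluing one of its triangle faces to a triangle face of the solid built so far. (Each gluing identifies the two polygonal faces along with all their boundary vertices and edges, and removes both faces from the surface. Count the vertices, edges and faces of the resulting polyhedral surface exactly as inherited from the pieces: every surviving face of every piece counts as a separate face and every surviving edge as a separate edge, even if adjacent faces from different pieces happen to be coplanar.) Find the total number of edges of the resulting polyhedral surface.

A 13-gonal bipyramid: V=15, E=39, F=26.
Attach a pentagonal bipyramid (V=7, E=15, F=10) along a 3-gon: merge 3 vertices and 3 edges, delete both glued faces → V=19, E=51, F=34.
Attach a regular icosahedron (V=12, E=30, F=20) along a 3-gon: merge 3 vertices and 3 edges, delete both glued faces → V=28, E=78, F=52.
Check: V − E + F = 28 − 78 + 52 = 2.

78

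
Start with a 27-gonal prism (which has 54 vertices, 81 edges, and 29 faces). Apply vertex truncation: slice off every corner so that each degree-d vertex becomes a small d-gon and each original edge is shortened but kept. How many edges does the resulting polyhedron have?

243

Truncation replaces each original edge-end by a new vertex, so V′ = 2E = 162.
Each original edge survives, and each old vertex of degree d contributes d new edges; summing degrees gives Σd = 2E, so E′ = E + 2E = 3E = 243.
Each original face survives and each original vertex becomes one new face: F′ = F + V = 83.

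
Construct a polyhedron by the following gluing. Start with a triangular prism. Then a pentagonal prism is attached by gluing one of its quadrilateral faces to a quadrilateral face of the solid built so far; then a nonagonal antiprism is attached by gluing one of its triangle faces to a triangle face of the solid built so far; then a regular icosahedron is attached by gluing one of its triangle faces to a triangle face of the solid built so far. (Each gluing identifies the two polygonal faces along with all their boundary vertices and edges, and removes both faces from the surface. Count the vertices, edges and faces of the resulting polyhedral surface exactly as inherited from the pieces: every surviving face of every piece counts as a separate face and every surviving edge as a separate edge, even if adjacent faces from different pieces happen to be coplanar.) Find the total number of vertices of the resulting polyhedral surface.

36

A triangular prism: V=6, E=9, F=5.
Attach a pentagonal prism (V=10, E=15, F=7) along a 4-gon: merge 4 vertices and 4 edges, delete both glued faces → V=12, E=20, F=10.
Attach a nonagonal antiprism (V=18, E=36, F=20) along a 3-gon: merge 3 vertices and 3 edges, delete both glued faces → V=27, E=53, F=28.
Attach a regular icosahedron (V=12, E=30, F=20) along a 3-gon: merge 3 vertices and 3 edges, delete both glued faces → V=36, E=80, F=46.
Check: V − E + F = 36 − 80 + 46 = 2.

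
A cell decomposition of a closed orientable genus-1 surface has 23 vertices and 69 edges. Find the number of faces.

46

For a closed orientable surface of genus 1, χ = 2 − 2·1 = 0.
F = 0 − V + E = 0 − 23 + 69 = 46.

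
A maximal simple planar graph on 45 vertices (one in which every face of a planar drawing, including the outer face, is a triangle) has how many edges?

129

In a plane triangulation 3F = 2E and V − E + F = 2, so E = 3V − 6 = 3·45 − 6 = 129.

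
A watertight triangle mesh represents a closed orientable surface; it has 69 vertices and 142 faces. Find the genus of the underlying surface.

Every face is a triangle, so 2E = 3·142 = 426, giving E = 213.
χ = V − E + F = 69 − 213 + 142 = -2.
For a closed orientable surface χ = 2 − 2g, so g = (2 − (-2))/2 = 2.

2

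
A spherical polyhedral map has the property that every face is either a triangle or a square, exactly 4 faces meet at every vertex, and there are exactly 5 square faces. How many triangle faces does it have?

8

Let x be the number of triangles; then F = 5 + x.
Edge–face incidences: 2E = 4·5 + 3·x = 20 + 3x.
Every vertex has degree 4, so 4V = 2E.
Euler: V − E + F = 2 ⇒ (2E)/4 − E + (5 + x) = 2.
Multiply by 8: 2·(2E) − 4·(2E) + 8·(5 + x) = 16, i.e. 40 + 8x − 2·(20 + 3x) = 16.
Collecting terms: 2x = 16, so x = 8.
Then 2E = 20 + 3·8 = 44, so E = 22, V = 2E/4 = 11, F = 5 + 8 = 13.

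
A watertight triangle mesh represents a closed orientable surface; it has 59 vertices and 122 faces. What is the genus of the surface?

2

Every face is a triangle, so 2E = 3·122 = 366, giving E = 183.
χ = V − E + F = 59 − 183 + 122 = -2.
For a closed orientable surface χ = 2 − 2g, so g = (2 − (-2))/2 = 2.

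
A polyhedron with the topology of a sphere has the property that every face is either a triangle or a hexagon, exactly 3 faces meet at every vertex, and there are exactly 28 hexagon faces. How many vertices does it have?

Let x be the number of triangles; then F = 28 + x.
Edge–face incidences: 2E = 6·28 + 3·x = 168 + 3x.
Every vertex has degree 3, so 3V = 2E.
Euler: V − E + F = 2 ⇒ (2E)/3 − E + (28 + x) = 2.
Multiply by 6: 2·(2E) − 3·(2E) + 6·(28 + x) = 12, i.e. 168 + 6x − (168 + 3x) = 12.
Collecting terms: 3x = 12, so x = 4.
Then 2E = 168 + 3·4 = 180, so E = 90, V = 2E/3 = 60, F = 28 + 4 = 32.

60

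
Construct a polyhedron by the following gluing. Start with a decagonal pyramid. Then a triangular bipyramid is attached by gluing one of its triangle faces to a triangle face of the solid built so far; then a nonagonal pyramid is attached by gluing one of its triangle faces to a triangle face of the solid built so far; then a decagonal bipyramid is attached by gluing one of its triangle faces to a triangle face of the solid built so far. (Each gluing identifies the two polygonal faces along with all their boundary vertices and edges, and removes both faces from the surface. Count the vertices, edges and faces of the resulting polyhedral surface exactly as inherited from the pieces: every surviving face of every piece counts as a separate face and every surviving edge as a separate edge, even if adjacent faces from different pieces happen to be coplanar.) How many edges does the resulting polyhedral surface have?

68

A decagonal pyramid: V=11, E=20, F=11.
Attach a triangular bipyramid (V=5, E=9, F=6) along a 3-gon: merge 3 vertices and 3 edges, delete both glued faces → V=13, E=26, F=15.
Attach a nonagonal pyramid (V=10, E=18, F=10) along a 3-gon: merge 3 vertices and 3 edges, delete both glued faces → V=20, E=41, F=23.
Attach a decagonal bipyramid (V=12, E=30, F=20) along a 3-gon: merge 3 vertices and 3 edges, delete both glued faces → V=29, E=68, F=41.
Check: V − E + F = 29 − 68 + 41 = 2.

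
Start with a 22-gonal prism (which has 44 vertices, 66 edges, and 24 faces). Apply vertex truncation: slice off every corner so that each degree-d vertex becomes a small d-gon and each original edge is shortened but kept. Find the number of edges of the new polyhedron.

Truncation replaces each original edge-end by a new vertex, so V′ = 2E = 132.
Each original edge survives, and each old vertex of degree d contributes d new edges; summing degrees gives Σd = 2E, so E′ = E + 2E = 3E = 198.
Each original face survives and each original vertex becomes one new face: F′ = F + V = 68.

198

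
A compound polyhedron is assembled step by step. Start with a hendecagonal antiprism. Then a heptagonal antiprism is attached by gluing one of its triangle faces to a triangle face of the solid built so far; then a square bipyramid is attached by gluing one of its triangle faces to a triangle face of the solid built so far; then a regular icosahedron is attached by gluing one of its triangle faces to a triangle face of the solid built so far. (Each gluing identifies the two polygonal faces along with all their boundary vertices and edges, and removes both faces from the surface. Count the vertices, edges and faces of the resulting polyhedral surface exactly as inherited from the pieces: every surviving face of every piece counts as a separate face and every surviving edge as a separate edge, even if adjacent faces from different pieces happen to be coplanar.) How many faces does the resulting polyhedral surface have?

A hendecagonal antiprism: V=22, E=44, F=24.
Attach a heptagonal antiprism (V=14, E=28, F=16) along a 3-gon: merge 3 vertices and 3 edges, delete both glued faces → V=33, E=69, F=38.
Attach a square bipyramid (V=6, E=12, F=8) along a 3-gon: merge 3 vertices and 3 edges, delete both glued faces → V=36, E=78, F=44.
Attach a regular icosahedron (V=12, E=30, F=20) along a 3-gon: merge 3 vertices and 3 edges, delete both glued faces → V=45, E=105, F=62.
Check: V − E + F = 45 − 105 + 62 = 2.

62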